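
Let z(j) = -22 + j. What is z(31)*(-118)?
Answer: -1062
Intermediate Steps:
z(31)*(-118) = (-22 + 31)*(-118) = 9*(-118) = -1062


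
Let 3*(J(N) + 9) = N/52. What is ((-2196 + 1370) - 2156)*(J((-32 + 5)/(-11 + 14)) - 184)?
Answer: 14968149/26 ≈ 5.7570e+5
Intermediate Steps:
J(N) = -9 + N/156 (J(N) = -9 + (N/52)/3 = -9 + N/156)
((-2196 + 1370) - 2156)*(J((-32 + 5)/(-11 + 14)) - 184) = ((-2196 + 1370) - 2156)*((-9 + ((-32 + 5)/(-11 + 14))/156) - 184) = (-826 - 2156)*((-9 + (-27/3)/156) - 184) = -2982*((-9 + (-27*⅓)/156) - 184) = -2982*((-9 + (1/156)*(-9)) - 184) = -2982*((-9 - 3/52) - 184) = -2982*(-471/52 - 184) = -2982*(-10039/52) = 14968149/26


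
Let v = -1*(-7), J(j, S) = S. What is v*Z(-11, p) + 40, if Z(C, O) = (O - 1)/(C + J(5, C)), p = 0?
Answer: 887/22 ≈ 40.318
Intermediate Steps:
Z(C, O) = (-1 + O)/(2*C) (Z(C, O) = (O - 1)/(C + C) = (-1 + O)/((2*C)) = (-1 + O)*(1/(2*C)) = (-1 + O)/(2*C))
v = 7
v*Z(-11, p) + 40 = 7*((½)*(-1 + 0)/(-11)) + 40 = 7*((½)*(-1/11)*(-1)) + 40 = 7*(1/22) + 40 = 7/22 + 40 = 887/22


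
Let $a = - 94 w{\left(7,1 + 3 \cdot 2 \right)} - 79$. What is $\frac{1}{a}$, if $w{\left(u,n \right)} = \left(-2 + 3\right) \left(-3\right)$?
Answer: $\frac{1}{203} \approx 0.0049261$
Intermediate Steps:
$w{\left(u,n \right)} = -3$ ($w{\left(u,n \right)} = 1 \left(-3\right) = -3$)
$a = 203$ ($a = \left(-94\right) \left(-3\right) - 79 = 282 - 79 = 203$)
$\frac{1}{a} = \frac{1}{203}$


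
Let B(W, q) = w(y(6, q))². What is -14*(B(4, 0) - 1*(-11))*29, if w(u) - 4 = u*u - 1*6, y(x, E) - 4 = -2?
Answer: -6090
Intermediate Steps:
y(x, E) = 2 (y(x, E) = 4 - 2 = 2)
w(u) = -2 + u² (w(u) = 4 + (u*u - 1*6) = 4 + (u² - 6) = 4 + (-6 + u²) = -2 + u²)
B(W, q) = 4 (B(W, q) = (-2 + 2²)² = (-2 + 4)² = 2² = 4)
-14*(B(4, 0) - 1*(-11))*29 = -14*(4 - 1*(-11))*29 = -14*(4 + 11)*29 = -14*15*29 = -210*29 = -6090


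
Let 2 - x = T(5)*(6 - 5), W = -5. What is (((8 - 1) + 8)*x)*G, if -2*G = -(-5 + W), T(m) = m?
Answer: 225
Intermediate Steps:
x = -3 (x = 2 - 5*(6 - 5) = 2 - 5 = -3)
G = -5 (G = -(-1)*(-5 - 5)/2 = -(-1)*(-10)/2 = -½*10 = -5)
(((8 - 1) + 8)*x)*G = (((8 - 1) + 8)*(-3))*(-5) = ((7 + 8)*(-3))*(-5) = (15*(-3))*(-5) = -45*(-5) = 225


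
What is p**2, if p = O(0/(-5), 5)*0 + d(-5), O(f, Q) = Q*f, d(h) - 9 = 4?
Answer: 169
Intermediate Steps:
d(h) = 13 (d(h) = 9 + 4 = 13)
p = 13 (p = (5*(0/(-5)))*0 + 13 = (5*(0*(-1/5)))*0 + 13 = (5*0)*0 + 13 = 0*0 + 13 = 0 + 13 = 13)
p**2 = 13**2 = 169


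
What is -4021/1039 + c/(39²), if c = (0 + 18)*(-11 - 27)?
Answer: -758513/175591 ≈ -4.3198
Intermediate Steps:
c = -684 (c = 18*(-38) = -684)
-4021/1039 + c/(39²) = -4021/1039 - 684/(39²) = -4021*1/1039 - 684/1521 = -4021/1039 - 684*1/1521 = -4021/1039 - 76/169 = -758513/175591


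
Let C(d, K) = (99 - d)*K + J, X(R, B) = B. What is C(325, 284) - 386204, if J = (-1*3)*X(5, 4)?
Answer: -450400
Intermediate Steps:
J = -12 (J = -1*3*4 = -3*4 = -12)
C(d, K) = -12 + K*(99 - d) (C(d, K) = (99 - d)*K - 12 = K*(99 - d) - 12 = -12 + K*(99 - d))
C(325, 284) - 386204 = (-12 + 99*284 - 1*284*325) - 386204 = (-12 + 28116 - 92300) - 386204 = -64196 - 386204 = -450400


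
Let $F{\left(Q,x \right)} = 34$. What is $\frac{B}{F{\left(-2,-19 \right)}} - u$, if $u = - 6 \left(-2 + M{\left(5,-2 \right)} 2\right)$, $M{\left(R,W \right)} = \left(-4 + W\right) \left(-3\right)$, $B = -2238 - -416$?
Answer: $\frac{2557}{17} \approx 150.41$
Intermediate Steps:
$B = -1822$ ($B = -2238 + 416 = -1822$)
$M{\left(R,W \right)} = 12 - 3 W$
$u = -204$ ($u = - 6 \left(-2 + \left(12 - -6\right) 2\right) = - 6 \left(-2 + \left(12 + 6\right) 2\right) = - 6 \left(-2 + 18 \cdot 2\right) = - 6 \left(-2 + 36\right) = \left(-6\right) 34 = -204$)
$\frac{B}{F{\left(-2,-19 \right)}} - u = - \frac{1822}{34} - -204 = \left(-1822\right) \frac{1}{34} + 204 = - \frac{911}{17} + 204 = \frac{2557}{17}$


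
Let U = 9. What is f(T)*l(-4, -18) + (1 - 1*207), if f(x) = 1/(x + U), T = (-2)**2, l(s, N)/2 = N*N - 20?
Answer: -2070/13 ≈ -159.23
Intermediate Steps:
l(s, N) = -40 + 2*N**2 (l(s, N) = 2*(N*N - 20) = 2*(N**2 - 20) = 2*(-20 + N**2) = -40 + 2*N**2)
T = 4
f(x) = 1/(9 + x) (f(x) = 1/(x + 9) = 1/(9 + x))
f(T)*l(-4, -18) + (1 - 1*207) = (-40 + 2*(-18)**2)/(9 + 4) + (1 - 1*207) = (-40 + 2*324)/13 + (1 - 207) = (-40 + 648)/13 - 206 = (1/13)*608 - 206 = 608/13 - 206 = -2070/13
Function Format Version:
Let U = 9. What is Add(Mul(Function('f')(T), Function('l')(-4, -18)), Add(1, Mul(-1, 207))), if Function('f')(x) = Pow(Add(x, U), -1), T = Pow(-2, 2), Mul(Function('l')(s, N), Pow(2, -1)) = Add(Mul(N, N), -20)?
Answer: Rational(-2070, 13) ≈ -159.23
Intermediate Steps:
Function('l')(s, N) = Add(-40, Mul(2, Pow(N, 2))) (Function('l')(s, N) = Mul(2, Add(Mul(N, N), -20)) = Mul(2, Add(Pow(N, 2), -20)) = Mul(2, Add(-20, Pow(N, 2))) = Add(-40, Mul(2, Pow(N, 2))))
T = 4
Function('f')(x) = Pow(Add(9, x), -1) (Function('f')(x) = Pow(Add(x, 9), -1) = Pow(Add(9, x), -1))
Add(Mul(Function('f')(T), Function('l')(-4, -18)), Add(1, Mul(-1, 207))) = Add(Mul(Pow(Add(9, 4), -1), Add(-40, Mul(2, Pow(-18, 2)))), Add(1, Mul(-1, 207))) = Add(Mul(Pow(13, -1), Add(-40, Mul(2, 324))), Add(1, -207)) = Add(Mul(Rational(1, 13), Add(-40, 648)), -206) = Add(Mul(Rational(1, 13), 608), -206) = Add(Rational(608, 13), -206) = Rational(-2070, 13)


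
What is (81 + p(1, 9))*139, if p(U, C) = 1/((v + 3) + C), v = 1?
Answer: 146506/13 ≈ 11270.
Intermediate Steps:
p(U, C) = 1/(4 + C) (p(U, C) = 1/((1 + 3) + C) = 1/(4 + C))
(81 + p(1, 9))*139 = (81 + 1/(4 + 9))*139 = (81 + 1/13)*139 = (1054/13)*139 = 146506/13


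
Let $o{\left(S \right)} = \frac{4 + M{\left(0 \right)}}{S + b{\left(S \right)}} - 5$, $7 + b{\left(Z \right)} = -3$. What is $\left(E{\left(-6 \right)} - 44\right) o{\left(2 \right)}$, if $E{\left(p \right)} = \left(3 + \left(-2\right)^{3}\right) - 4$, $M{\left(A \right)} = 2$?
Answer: $\frac{1219}{4} \approx 304.75$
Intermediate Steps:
$b{\left(Z \right)} = -10$ ($b{\left(Z \right)} = -7 - 3 = -10$)
$E{\left(p \right)} = -9$ ($E{\left(p \right)} = \left(3 - 8\right) - 4 = -5 - 4 = -9$)
$o{\left(S \right)} = -5 + \frac{6}{-10 + S}$ ($o{\left(S \right)} = \frac{4 + 2}{S - 10} - 5 = \frac{6}{-10 + S} - 5 = -5 + \frac{6}{-10 + S}$)
$\left(E{\left(-6 \right)} - 44\right) o{\left(2 \right)} = \left(-9 - 44\right) \frac{56 - 10}{-10 + 2} = - 53 \frac{56 - 10}{-8} = - 53 \left(\left(- \frac{1}{8}\right) 46\right) = \left(-53\right) \left(- \frac{23}{4}\right) = \frac{1219}{4}$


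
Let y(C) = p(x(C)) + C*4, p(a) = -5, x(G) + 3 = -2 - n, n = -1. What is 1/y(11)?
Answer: 1/39 ≈ 0.025641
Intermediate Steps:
x(G) = -4 (x(G) = -3 + (-2 - 1*(-1)) = -3 + (-2 + 1) = -3 - 1 = -4)
y(C) = -5 + 4*C (y(C) = -5 + C*4 = -5 + 4*C)
1/y(11) = 1/(-5 + 4*11) = 1/(-5 + 44) = 1/39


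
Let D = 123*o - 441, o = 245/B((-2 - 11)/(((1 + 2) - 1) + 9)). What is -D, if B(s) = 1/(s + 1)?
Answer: 65121/11 ≈ 5920.1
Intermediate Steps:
B(s) = 1/(1 + s)
o = -490/11 (o = 245/(1/(1 + (-2 - 11)/(((1 + 2) - 1) + 9))) = 245/(1/(1 - 13/((3 - 1) + 9))) = 245/(1/(1 - 13/(2 + 9))) = 245/(1/(1 - 13/11)) = 245/(1/(-2/11)) = 245/(-11/2) = 245*(-2/11) = -490/11 ≈ -44.545)
D = -65121/11 (D = 123*(-490/11) - 441 = -60270/11 - 441 = -65121/11 ≈ -5920.1)
-D = -1*(-65121/11) = 65121/11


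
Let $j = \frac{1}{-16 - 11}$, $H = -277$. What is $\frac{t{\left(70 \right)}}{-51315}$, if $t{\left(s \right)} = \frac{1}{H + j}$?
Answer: $\frac{9}{127945400} \approx 7.0342 \cdot 10^{-8}$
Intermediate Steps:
$j = - \frac{1}{27}$ ($j = \frac{1}{-27} = - \frac{1}{27} \approx -0.037037$)
$t{\left(s \right)} = - \frac{27}{7480}$ ($t{\left(s \right)} = \frac{1}{-277 - \frac{1}{27}} = \frac{1}{- \frac{7480}{27}} = - \frac{27}{7480}$)
$\frac{t{\left(70 \right)}}{-51315} = - \frac{27}{7480 \left(-51315\right)} = \left(- \frac{27}{7480}\right) \left(- \frac{1}{51315}\right) = \frac{9}{127945400}$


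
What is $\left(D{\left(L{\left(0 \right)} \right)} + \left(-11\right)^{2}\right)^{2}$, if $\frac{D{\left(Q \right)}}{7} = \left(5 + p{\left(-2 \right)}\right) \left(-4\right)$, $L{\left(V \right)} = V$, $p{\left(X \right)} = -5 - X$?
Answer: $4225$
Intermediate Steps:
$D{\left(Q \right)} = -56$ ($D{\left(Q \right)} = 7 \left(5 - 3\right) \left(-4\right) = 7 \cdot 2 \left(-4\right) = 7 \left(-8\right) = -56$)
$\left(D{\left(L{\left(0 \right)} \right)} + \left(-11\right)^{2}\right)^{2} = \left(-56 + \left(-11\right)^{2}\right)^{2} = \left(-56 + 121\right)^{2} = 65^{2} = 4225$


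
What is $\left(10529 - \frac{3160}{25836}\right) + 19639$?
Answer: $\frac{194854322}{6459} \approx 30168.0$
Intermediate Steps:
$\left(10529 - \frac{3160}{25836}\right) + 19639 = \left(10529 - \frac{790}{6459}\right) + 19639 = \frac{68006021}{6459} + 19639 = \frac{194854322}{6459}$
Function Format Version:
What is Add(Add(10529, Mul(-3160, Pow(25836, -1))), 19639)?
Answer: Rational(194854322, 6459) ≈ 30168.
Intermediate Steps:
Add(Add(10529, Mul(-3160, Pow(25836, -1))), 19639) = Add(Add(10529, Mul(-3160, Rational(1, 25836))), 19639) = Add(Add(10529, Rational(-790, 6459)), 19639) = Add(Rational(68006021, 6459), 19639) = Rational(194854322, 6459)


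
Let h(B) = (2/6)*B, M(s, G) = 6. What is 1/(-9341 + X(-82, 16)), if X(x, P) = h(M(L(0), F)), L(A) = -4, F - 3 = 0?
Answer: -1/9339 ≈ -0.00010708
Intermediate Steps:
F = 3 (F = 3 + 0 = 3)
h(B) = B/3 (h(B) = (2*(⅙))*B = B/3)
X(x, P) = 2 (X(x, P) = (⅓)*6 = 2)
1/(-9341 + X(-82, 16)) = 1/(-9341 + 2) = 1/(-9339) = -1/9339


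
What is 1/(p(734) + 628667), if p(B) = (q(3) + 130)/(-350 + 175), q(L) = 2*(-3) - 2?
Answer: 175/110016603 ≈ 1.5907e-6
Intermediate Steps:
q(L) = -8 (q(L) = -6 - 2 = -8)
p(B) = -122/175 (p(B) = (-8 + 130)/(-350 + 175) = 122/(-175) = 122*(-1/175) = -122/175)
1/(p(734) + 628667) = 1/(-122/175 + 628667) = 1/(110016603/175) = 175/110016603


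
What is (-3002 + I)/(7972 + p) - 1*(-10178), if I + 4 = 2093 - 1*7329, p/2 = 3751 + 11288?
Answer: 193632329/19025 ≈ 10178.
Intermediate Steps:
p = 30078 (p = 2*(3751 + 11288) = 2*15039 = 30078)
I = -5240 (I = -4 + (2093 - 1*7329) = -4 + (2093 - 7329) = -4 - 5236 = -5240)
(-3002 + I)/(7972 + p) - 1*(-10178) = (-3002 - 5240)/(7972 + 30078) - 1*(-10178) = -8242/38050 + 10178 = -8242*1/38050 + 10178 = -4121/19025 + 10178 = 193632329/19025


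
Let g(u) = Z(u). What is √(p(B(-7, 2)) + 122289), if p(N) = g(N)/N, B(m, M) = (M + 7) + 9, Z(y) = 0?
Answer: √122289 ≈ 349.70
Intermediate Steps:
g(u) = 0
B(m, M) = 16 + M (B(m, M) = (7 + M) + 9 = 16 + M)
p(N) = 0 (p(N) = 0/N = 0)
√(p(B(-7, 2)) + 122289) = √(0 + 122289) = √122289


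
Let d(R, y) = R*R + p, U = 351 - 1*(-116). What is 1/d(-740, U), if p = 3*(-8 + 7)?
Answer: 1/547597 ≈ 1.8262e-6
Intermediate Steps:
U = 467 (U = 351 + 116 = 467)
p = -3 (p = 3*(-1) = -3)
d(R, y) = -3 + R² (d(R, y) = R*R - 3 = R² - 3 = -3 + R²)
1/d(-740, U) = 1/(-3 + (-740)²) = 1/(-3 + 547600) = 1/547597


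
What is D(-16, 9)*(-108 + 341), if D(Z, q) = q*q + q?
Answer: 20970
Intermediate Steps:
D(Z, q) = q + q² (D(Z, q) = q² + q = q + q²)
D(-16, 9)*(-108 + 341) = (9*(1 + 9))*(-108 + 341) = (9*10)*233 = 90*233 = 20970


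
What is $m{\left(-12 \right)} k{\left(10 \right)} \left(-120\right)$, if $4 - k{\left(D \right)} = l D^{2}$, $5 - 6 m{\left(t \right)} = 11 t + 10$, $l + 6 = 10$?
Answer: $1005840$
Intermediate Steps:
$l = 4$ ($l = -6 + 10 = 4$)
$m{\left(t \right)} = - \frac{5}{6} - \frac{11 t}{6}$ ($m{\left(t \right)} = \frac{5}{6} - \frac{11 t + 10}{6} = \frac{5}{6} - \frac{10 + 11 t}{6} = \frac{5}{6} - \left(\frac{5}{3} + \frac{11 t}{6}\right) = - \frac{5}{6} - \frac{11 t}{6}$)
$k{\left(D \right)} = 4 - 4 D^{2}$
$m{\left(-12 \right)} k{\left(10 \right)} \left(-120\right) = \left(- \frac{5}{6} - -22\right) \left(4 - 4 \cdot 10^{2}\right) \left(-120\right) = \left(- \frac{5}{6} + 22\right) \left(4 - 400\right) \left(-120\right) = \frac{127 \left(4 - 400\right)}{6} \left(-120\right) = \frac{127}{6} \left(-396\right) \left(-120\right) = \left(-8382\right) \left(-120\right) = 1005840$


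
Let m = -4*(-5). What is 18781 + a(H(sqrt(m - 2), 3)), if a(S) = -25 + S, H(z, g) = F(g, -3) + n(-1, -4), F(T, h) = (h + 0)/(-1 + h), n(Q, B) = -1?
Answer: 75023/4 ≈ 18756.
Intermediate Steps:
m = 20
F(T, h) = h/(-1 + h)
H(z, g) = -1/4 (H(z, g) = -3/(-1 - 3) - 1 = -3/(-4) - 1 = -3*(-1/4) - 1 = 3/4 - 1 = -1/4)
18781 + a(H(sqrt(m - 2), 3)) = 18781 + (-25 - 1/4) = 18781 - 101/4 = 75023/4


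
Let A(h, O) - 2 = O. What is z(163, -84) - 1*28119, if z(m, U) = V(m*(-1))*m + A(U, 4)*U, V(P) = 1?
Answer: -28460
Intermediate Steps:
A(h, O) = 2 + O
z(m, U) = m + 6*U (z(m, U) = 1*m + (2 + 4)*U = m + 6*U)
z(163, -84) - 1*28119 = (163 + 6*(-84)) - 1*28119 = (163 - 504) - 28119 = -341 - 28119 = -28460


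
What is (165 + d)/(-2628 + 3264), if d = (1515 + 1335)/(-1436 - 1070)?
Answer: 17110/66409 ≈ 0.25765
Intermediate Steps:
d = -1425/1253 (d = 2850/(-2506) = 2850*(-1/2506) = -1425/1253 ≈ -1.1373)
(165 + d)/(-2628 + 3264) = (165 - 1425/1253)/(-2628 + 3264) = (205320/1253)/636 = (205320/1253)*(1/636) = 17110/66409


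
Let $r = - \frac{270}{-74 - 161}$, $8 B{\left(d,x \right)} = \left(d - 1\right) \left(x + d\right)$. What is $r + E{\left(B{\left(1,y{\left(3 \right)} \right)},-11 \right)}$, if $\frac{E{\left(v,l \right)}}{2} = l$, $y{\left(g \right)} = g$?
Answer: $- \frac{980}{47} \approx -20.851$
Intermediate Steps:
$B{\left(d,x \right)} = \frac{\left(-1 + d\right) \left(d + x\right)}{8}$ ($B{\left(d,x \right)} = \frac{\left(d - 1\right) \left(x + d\right)}{8} = \frac{\left(-1 + d\right) \left(d + x\right)}{8}$)
$E{\left(v,l \right)} = 2 l$
$r = \frac{54}{47}$ ($r = - \frac{270}{-74 - 161} = - \frac{270}{-235} = \left(-270\right) \left(- \frac{1}{235}\right) = \frac{54}{47} \approx 1.1489$)
$r + E{\left(B{\left(1,y{\left(3 \right)} \right)},-11 \right)} = \frac{54}{47} + 2 \left(-11\right) = \frac{54}{47} - 22 = - \frac{980}{47}$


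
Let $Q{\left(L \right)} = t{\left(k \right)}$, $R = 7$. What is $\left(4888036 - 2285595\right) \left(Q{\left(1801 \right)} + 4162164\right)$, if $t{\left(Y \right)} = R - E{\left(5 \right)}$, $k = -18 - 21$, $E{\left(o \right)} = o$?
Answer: $10831791447206$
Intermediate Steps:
$k = -39$ ($k = -18 - 21 = -39$)
$t{\left(Y \right)} = 2$ ($t{\left(Y \right)} = 7 - 5 = 2$)
$Q{\left(L \right)} = 2$
$\left(4888036 - 2285595\right) \left(Q{\left(1801 \right)} + 4162164\right) = \left(4888036 - 2285595\right) \left(2 + 4162164\right) = 2602441 \cdot 4162166 = 10831791447206$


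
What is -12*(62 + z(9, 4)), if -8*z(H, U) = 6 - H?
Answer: -1497/2 ≈ -748.50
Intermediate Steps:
z(H, U) = -3/4 + H/8 (z(H, U) = -(6 - H)/8 = -3/4 + H/8)
-12*(62 + z(9, 4)) = -12*(62 + (-3/4 + (1/8)*9)) = -12*(62 + (-3/4 + 9/8)) = -12*(62 + 3/8) = -12*499/8 = -1497/2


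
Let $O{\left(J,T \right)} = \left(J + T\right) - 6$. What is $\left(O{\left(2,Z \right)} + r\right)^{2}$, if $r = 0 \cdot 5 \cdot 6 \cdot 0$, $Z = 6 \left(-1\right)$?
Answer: $100$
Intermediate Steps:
$Z = -6$
$O{\left(J,T \right)} = -6 + J + T$
$r = 0$ ($r = 0 \cdot 6 \cdot 0 = 0 \cdot 0 = 0$)
$\left(O{\left(2,Z \right)} + r\right)^{2} = \left(\left(-6 + 2 - 6\right) + 0\right)^{2} = \left(-10 + 0\right)^{2} = \left(-10\right)^{2} = 100$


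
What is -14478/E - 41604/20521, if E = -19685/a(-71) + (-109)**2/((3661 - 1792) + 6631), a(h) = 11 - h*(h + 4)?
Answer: -5997370437699252/2295373643623 ≈ -2612.8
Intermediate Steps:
a(h) = 11 - h*(4 + h)
E = 111854863/20170500 (E = -19685/(11 - 1*(-71)**2 - 4*(-71)) + (-109)**2/((3661 - 1792) + 6631) = -19685/(11 - 1*5041 + 284) + 11881/(1869 + 6631) = -19685/(11 - 5041 + 284) + 11881/8500 = -19685/(-4746) + 11881*(1/8500) = -19685*(-1/4746) + 11881/8500 = 19685/4746 + 11881/8500 = 111854863/20170500 ≈ 5.5455)
-14478/E - 41604/20521 = -14478/111854863/20170500 - 41604/20521 = -14478*20170500/111854863 - 41604*1/20521 = -292028499000/111854863 - 41604/20521 = -5997370437699252/2295373643623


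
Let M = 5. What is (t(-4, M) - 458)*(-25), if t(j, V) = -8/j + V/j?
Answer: 45725/4 ≈ 11431.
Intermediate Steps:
(t(-4, M) - 458)*(-25) = ((-8 + 5)/(-4) - 458)*(-25) = (-¼*(-3) - 458)*(-25) = (¾ - 458)*(-25) = -1829/4*(-25) = 45725/4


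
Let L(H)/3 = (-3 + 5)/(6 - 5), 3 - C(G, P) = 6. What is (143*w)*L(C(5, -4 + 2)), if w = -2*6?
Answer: -10296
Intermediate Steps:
C(G, P) = -3 (C(G, P) = 3 - 1*6 = 3 - 6 = -3)
w = -12
L(H) = 6 (L(H) = 3*((-3 + 5)/(6 - 5)) = 3*(2/1) = 3*(2*1) = 3*2 = 6)
(143*w)*L(C(5, -4 + 2)) = (143*(-12))*6 = -1716*6 = -10296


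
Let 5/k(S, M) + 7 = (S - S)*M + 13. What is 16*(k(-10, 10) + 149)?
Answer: 7192/3 ≈ 2397.3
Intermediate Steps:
k(S, M) = ⅚ (k(S, M) = 5/(-7 + ((S - S)*M + 13)) = 5/(-7 + (0*M + 13)) = 5/(-7 + (0 + 13)) = 5/(-7 + 13) = 5/6 = 5*(⅙) = ⅚)
16*(k(-10, 10) + 149) = 16*(⅚ + 149) = 16*(899/6) = 7192/3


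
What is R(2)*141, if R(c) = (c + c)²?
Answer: 2256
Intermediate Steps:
R(c) = 4*c² (R(c) = (2*c)² = 4*c²)
R(2)*141 = (4*2²)*141 = (4*4)*141 = 16*141 = 2256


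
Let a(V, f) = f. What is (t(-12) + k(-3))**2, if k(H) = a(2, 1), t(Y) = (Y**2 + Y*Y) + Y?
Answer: 76729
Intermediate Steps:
t(Y) = Y + 2*Y**2 (t(Y) = (Y**2 + Y**2) + Y = 2*Y**2 + Y = Y + 2*Y**2)
k(H) = 1
(t(-12) + k(-3))**2 = (-12*(1 + 2*(-12)) + 1)**2 = (-12*(1 - 24) + 1)**2 = (-12*(-23) + 1)**2 = (276 + 1)**2 = 277**2 = 76729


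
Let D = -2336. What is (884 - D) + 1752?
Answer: 4972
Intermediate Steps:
(884 - D) + 1752 = (884 - 1*(-2336)) + 1752 = (884 + 2336) + 1752 = 3220 + 1752 = 4972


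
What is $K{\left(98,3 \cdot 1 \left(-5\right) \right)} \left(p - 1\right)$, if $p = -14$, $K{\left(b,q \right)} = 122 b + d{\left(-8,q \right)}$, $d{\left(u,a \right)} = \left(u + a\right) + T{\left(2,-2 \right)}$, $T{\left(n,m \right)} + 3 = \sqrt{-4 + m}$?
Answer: $-178950 - 15 i \sqrt{6} \approx -1.7895 \cdot 10^{5} - 36.742 i$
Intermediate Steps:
$T{\left(n,m \right)} = -3 + \sqrt{-4 + m}$
$d{\left(u,a \right)} = -3 + a + u + i \sqrt{6}$ ($d{\left(u,a \right)} = \left(u + a\right) - \left(3 - \sqrt{-4 - 2}\right) = \left(a + u\right) - \left(3 - \sqrt{-6}\right) = \left(a + u\right) - \left(3 - i \sqrt{6}\right) = -3 + a + u + i \sqrt{6}$)
$K{\left(b,q \right)} = -11 + q + 122 b + i \sqrt{6}$ ($K{\left(b,q \right)} = 122 b + \left(-3 + q - 8 + i \sqrt{6}\right) = 122 b + \left(-11 + q + i \sqrt{6}\right) = -11 + q + 122 b + i \sqrt{6}$)
$K{\left(98,3 \cdot 1 \left(-5\right) \right)} \left(p - 1\right) = \left(-11 + 3 \cdot 1 \left(-5\right) + 122 \cdot 98 + i \sqrt{6}\right) \left(-14 - 1\right) = \left(-11 + 3 \left(-5\right) + 11956 + i \sqrt{6}\right) \left(-14 - 1\right) = \left(-11 - 15 + 11956 + i \sqrt{6}\right) \left(-15\right) = \left(11930 + i \sqrt{6}\right) \left(-15\right) = -178950 - 15 i \sqrt{6}$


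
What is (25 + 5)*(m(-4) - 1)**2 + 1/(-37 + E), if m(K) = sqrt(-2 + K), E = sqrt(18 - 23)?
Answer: -206137/1374 - 60*I*sqrt(6) - I*sqrt(5)/1374 ≈ -150.03 - 146.97*I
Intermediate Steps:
E = I*sqrt(5) (E = sqrt(-5) = I*sqrt(5) ≈ 2.2361*I)
(25 + 5)*(m(-4) - 1)**2 + 1/(-37 + E) = (25 + 5)*(sqrt(-2 - 4) - 1)**2 + 1/(-37 + I*sqrt(5)) = 30*(sqrt(-6) - 1)**2 + 1/(-37 + I*sqrt(5)) = 30*(I*sqrt(6) - 1)**2 + 1/(-37 + I*sqrt(5)) = 30*(-1 + I*sqrt(6))**2 + 1/(-37 + I*sqrt(5)) = 1/(-37 + I*sqrt(5)) + 30*(-1 + I*sqrt(6))**2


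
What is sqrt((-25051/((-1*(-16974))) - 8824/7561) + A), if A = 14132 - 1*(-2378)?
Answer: sqrt(17971908369481198)/1043418 ≈ 128.48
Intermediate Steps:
A = 16510 (A = 14132 + 2378 = 16510)
sqrt((-25051/((-1*(-16974))) - 8824/7561) + A) = sqrt((-25051/((-1*(-16974))) - 8824/7561) + 16510) = sqrt((-25051/16974 - 8824*1/7561) + 16510) = sqrt((-25051*1/16974 - 8824/7561) + 16510) = sqrt((-611/414 - 8824/7561) + 16510) = sqrt(-8272907/3130254 + 16510) = sqrt(51672220633/3130254) = sqrt(17971908369481198)/1043418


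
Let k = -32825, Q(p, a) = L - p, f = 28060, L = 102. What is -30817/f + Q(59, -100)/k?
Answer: -202554921/184213900 ≈ -1.0996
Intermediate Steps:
Q(p, a) = 102 - p
-30817/f + Q(59, -100)/k = -30817/28060 + (102 - 1*59)/(-32825) = -30817*1/28060 + (102 - 59)*(-1/32825) = -30817/28060 + 43*(-1/32825) = -30817/28060 - 43/32825 = -202554921/184213900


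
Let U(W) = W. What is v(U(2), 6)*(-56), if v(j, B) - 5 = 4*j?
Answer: -728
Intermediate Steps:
v(j, B) = 5 + 4*j
v(U(2), 6)*(-56) = (5 + 4*2)*(-56) = (5 + 8)*(-56) = 13*(-56) = -728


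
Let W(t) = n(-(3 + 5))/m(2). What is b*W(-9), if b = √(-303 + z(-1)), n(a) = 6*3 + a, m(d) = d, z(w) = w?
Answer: 20*I*√19 ≈ 87.178*I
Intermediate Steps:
n(a) = 18 + a
W(t) = 5 (W(t) = (18 - (3 + 5))/2 = (18 - 1*8)*(½) = (18 - 8)*(½) = 10*(½) = 5)
b = 4*I*√19 (b = √(-303 - 1) = √(-304) = 4*I*√19 ≈ 17.436*I)
b*W(-9) = (4*I*√19)*5 = 20*I*√19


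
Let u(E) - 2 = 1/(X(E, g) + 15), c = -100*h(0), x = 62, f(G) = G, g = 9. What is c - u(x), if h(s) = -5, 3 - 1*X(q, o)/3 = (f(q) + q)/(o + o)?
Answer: 4977/10 ≈ 497.70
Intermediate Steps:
X(q, o) = 9 - 3*q/o (X(q, o) = 9 - 3*(q + q)/(o + o) = 9 - 3*2*q/(2*o) = 9 - 3*2*q*1/(2*o) = 9 - 3*q/o)
c = 500 (c = -100*(-5) = 500)
u(E) = 2 + 1/(24 - E/3) (u(E) = 2 + 1/((9 - 3*E/9) + 15) = 2 + 1/((9 - 3*E*⅑) + 15) = 2 + 1/((9 - E/3) + 15) = 2 + 1/(24 - E/3))
c - u(x) = 500 - (-147 + 2*62)/(-72 + 62) = 500 - (-147 + 124)/(-10) = 500 - (-1)*(-23)/10 = 500 - 1*23/10 = 500 - 23/10 = 4977/10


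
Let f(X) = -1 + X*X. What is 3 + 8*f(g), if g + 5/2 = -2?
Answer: 157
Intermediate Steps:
g = -9/2 (g = -5/2 - 2 = -9/2 ≈ -4.5000)
f(X) = -1 + X²
3 + 8*f(g) = 3 + 8*(-1 + (-9/2)²) = 3 + 8*(-1 + 81/4) = 3 + 8*(77/4) = 3 + 154 = 157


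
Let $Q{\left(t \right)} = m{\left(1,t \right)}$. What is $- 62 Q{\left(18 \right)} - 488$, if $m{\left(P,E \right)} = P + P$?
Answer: $-612$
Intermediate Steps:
$m{\left(P,E \right)} = 2 P$
$Q{\left(t \right)} = 2$ ($Q{\left(t \right)} = 2 \cdot 1 = 2$)
$- 62 Q{\left(18 \right)} - 488 = \left(-62\right) 2 - 488 = -124 - 488 = -612$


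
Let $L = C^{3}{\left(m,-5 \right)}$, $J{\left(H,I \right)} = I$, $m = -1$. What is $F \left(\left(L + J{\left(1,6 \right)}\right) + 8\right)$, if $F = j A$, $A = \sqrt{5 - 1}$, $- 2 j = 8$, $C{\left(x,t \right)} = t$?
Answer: $888$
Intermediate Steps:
$j = -4$ ($j = \left(- \frac{1}{2}\right) 8 = -4$)
$A = 2$ ($A = \sqrt{4} = 2$)
$L = -125$ ($L = \left(-5\right)^{3} = -125$)
$F = -8$ ($F = \left(-4\right) 2 = -8$)
$F \left(\left(L + J{\left(1,6 \right)}\right) + 8\right) = - 8 \left(\left(-125 + 6\right) + 8\right) = - 8 \left(-119 + 8\right) = \left(-8\right) \left(-111\right) = 888$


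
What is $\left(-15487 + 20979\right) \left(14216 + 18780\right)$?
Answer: $181214032$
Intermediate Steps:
$\left(-15487 + 20979\right) \left(14216 + 18780\right) = 5492 \cdot 32996 = 181214032$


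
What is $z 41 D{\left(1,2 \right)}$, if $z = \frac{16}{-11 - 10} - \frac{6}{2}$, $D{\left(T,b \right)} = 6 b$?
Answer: $- \frac{12956}{7} \approx -1850.9$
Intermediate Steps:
$z = - \frac{79}{21}$ ($z = \frac{16}{-21} - 3 = 16 \left(- \frac{1}{21}\right) - 3 = - \frac{16}{21} - 3 = - \frac{79}{21} \approx -3.7619$)
$z 41 D{\left(1,2 \right)} = \left(- \frac{79}{21}\right) 41 \cdot 6 \cdot 2 = \left(- \frac{3239}{21}\right) 12 = - \frac{12956}{7}$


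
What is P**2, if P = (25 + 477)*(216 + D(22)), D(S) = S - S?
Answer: 11757498624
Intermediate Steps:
D(S) = 0
P = 108432 (P = (25 + 477)*(216 + 0) = 502*216 = 108432)
P**2 = 108432**2 = 11757498624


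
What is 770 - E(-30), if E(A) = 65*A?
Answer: 2720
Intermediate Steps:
770 - E(-30) = 770 - 65*(-30) = 770 - 1*(-1950) = 770 + 1950 = 2720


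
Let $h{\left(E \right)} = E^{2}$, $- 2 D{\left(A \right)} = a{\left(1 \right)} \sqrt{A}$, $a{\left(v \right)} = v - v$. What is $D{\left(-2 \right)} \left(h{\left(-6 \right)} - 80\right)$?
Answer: $0$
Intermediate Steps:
$a{\left(v \right)} = 0$
$D{\left(A \right)} = 0$ ($D{\left(A \right)} = - \frac{0 \sqrt{A}}{2} = \left(- \frac{1}{2}\right) 0 = 0$)
$D{\left(-2 \right)} \left(h{\left(-6 \right)} - 80\right) = 0 \left(\left(-6\right)^{2} - 80\right) = 0 \left(36 - 80\right) = 0 \left(-44\right) = 0$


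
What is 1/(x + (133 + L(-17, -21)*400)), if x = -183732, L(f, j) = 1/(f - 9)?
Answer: -13/2386987 ≈ -5.4462e-6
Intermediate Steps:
L(f, j) = 1/(-9 + f)
1/(x + (133 + L(-17, -21)*400)) = 1/(-183732 + (133 + 400/(-9 - 17))) = 1/(-183732 + (133 + 400/(-26))) = 1/(-183732 + (133 - 1/26*400)) = 1/(-183732 + (133 - 200/13)) = 1/(-183732 + 1529/13) = 1/(-2386987/13) = -13/2386987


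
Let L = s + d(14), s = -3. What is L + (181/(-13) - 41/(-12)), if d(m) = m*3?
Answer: 4445/156 ≈ 28.494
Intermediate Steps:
d(m) = 3*m
L = 39 (L = -3 + 3*14 = -3 + 42 = 39)
L + (181/(-13) - 41/(-12)) = 39 + (181/(-13) - 41/(-12)) = 39 + (181*(-1/13) - 41*(-1/12)) = 39 + (-181/13 + 41/12) = 39 - 1639/156 = 4445/156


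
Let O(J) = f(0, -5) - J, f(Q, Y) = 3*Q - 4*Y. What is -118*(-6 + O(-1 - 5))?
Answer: -2360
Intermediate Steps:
f(Q, Y) = -4*Y + 3*Q
O(J) = 20 - J (O(J) = (-4*(-5) + 3*0) - J = (20 + 0) - J = 20 - J)
-118*(-6 + O(-1 - 5)) = -118*(-6 + (20 - (-1 - 5))) = -118*(-6 + (20 - 1*(-6))) = -118*(-6 + (20 + 6)) = -118*(-6 + 26) = -118*20 = -2360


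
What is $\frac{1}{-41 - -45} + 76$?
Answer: $\frac{305}{4} \approx 76.25$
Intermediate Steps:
$\frac{1}{-41 - -45} + 76 = \frac{1}{-41 + \left(-11 + 56\right)} + 76 = \frac{1}{-41 + 45} + 76 = \frac{1}{4} + 76 = \frac{305}{4}$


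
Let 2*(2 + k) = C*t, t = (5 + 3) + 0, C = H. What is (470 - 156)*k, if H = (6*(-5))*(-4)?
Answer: 150092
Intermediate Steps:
H = 120 (H = -30*(-4) = 120)
C = 120
t = 8 (t = 8 + 0 = 8)
k = 478 (k = -2 + (120*8)/2 = -2 + (½)*960 = -2 + 480 = 478)
(470 - 156)*k = (470 - 156)*478 = 314*478 = 150092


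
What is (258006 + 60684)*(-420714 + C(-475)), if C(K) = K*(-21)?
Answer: -130898411910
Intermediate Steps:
C(K) = -21*K
(258006 + 60684)*(-420714 + C(-475)) = (258006 + 60684)*(-420714 - 21*(-475)) = 318690*(-420714 + 9975) = 318690*(-410739) = -130898411910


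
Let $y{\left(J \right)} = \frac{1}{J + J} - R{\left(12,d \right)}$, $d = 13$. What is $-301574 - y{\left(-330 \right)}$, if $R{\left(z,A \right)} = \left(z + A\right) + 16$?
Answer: $- \frac{199011779}{660} \approx -3.0153 \cdot 10^{5}$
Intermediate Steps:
$R{\left(z,A \right)} = 16 + A + z$ ($R{\left(z,A \right)} = \left(A + z\right) + 16 = 16 + A + z$)
$y{\left(J \right)} = -41 + \frac{1}{2 J}$ ($y{\left(J \right)} = \frac{1}{J + J} - \left(16 + 13 + 12\right) = \frac{1}{2 J} - 41 = -41 + \frac{1}{2 J}$)
$-301574 - y{\left(-330 \right)} = -301574 - \left(-41 + \frac{1}{2 \left(-330\right)}\right) = -301574 - \left(-41 + \frac{1}{2} \left(- \frac{1}{330}\right)\right) = -301574 - \left(-41 - \frac{1}{660}\right) = -301574 - - \frac{27061}{660} = -301574 + \frac{27061}{660} = - \frac{199011779}{660}$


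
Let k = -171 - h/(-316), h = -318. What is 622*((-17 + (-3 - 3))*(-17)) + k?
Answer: 38398739/158 ≈ 2.4303e+5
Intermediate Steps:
k = -27177/158 (k = -171 - (-318)/(-316) = -171 - (-318)*(-1)/316 = -171 - 1*159/158 = -171 - 159/158 = -27177/158 ≈ -172.01)
622*((-17 + (-3 - 3))*(-17)) + k = 622*((-17 + (-3 - 3))*(-17)) - 27177/158 = 622*((-17 - 6)*(-17)) - 27177/158 = 622*(-23*(-17)) - 27177/158 = 622*391 - 27177/158 = 243202 - 27177/158 = 38398739/158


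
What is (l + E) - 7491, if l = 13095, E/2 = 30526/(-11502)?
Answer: 32198078/5751 ≈ 5598.7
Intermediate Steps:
E = -30526/5751 (E = 2*(30526/(-11502)) = 2*(30526*(-1/11502)) = 2*(-15263/5751) = -30526/5751 ≈ -5.3079)
(l + E) - 7491 = (13095 - 30526/5751) - 7491 = 75278819/5751 - 7491 = 32198078/5751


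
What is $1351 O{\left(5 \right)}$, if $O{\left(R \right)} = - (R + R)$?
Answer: $-13510$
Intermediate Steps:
$O{\left(R \right)} = - 2 R$
$1351 O{\left(5 \right)} = 1351 \left(\left(-2\right) 5\right) = 1351 \left(-10\right) = -13510$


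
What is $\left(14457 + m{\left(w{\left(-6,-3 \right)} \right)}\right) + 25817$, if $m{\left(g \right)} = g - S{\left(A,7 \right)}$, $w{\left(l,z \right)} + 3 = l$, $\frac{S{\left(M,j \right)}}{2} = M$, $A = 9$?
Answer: $40247$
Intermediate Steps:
$S{\left(M,j \right)} = 2 M$
$w{\left(l,z \right)} = -3 + l$
$m{\left(g \right)} = -18 + g$ ($m{\left(g \right)} = g - 2 \cdot 9 = g - 18 = -18 + g$)
$\left(14457 + m{\left(w{\left(-6,-3 \right)} \right)}\right) + 25817 = \left(14457 - 27\right) + 25817 = 14430 + 25817 = 40247$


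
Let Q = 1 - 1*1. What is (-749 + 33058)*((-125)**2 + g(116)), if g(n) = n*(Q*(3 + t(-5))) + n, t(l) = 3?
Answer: 508575969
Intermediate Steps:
Q = 0 (Q = 1 - 1 = 0)
g(n) = n (g(n) = n*(0*(3 + 3)) + n = n*(0*6) + n = n*0 + n = 0 + n = n)
(-749 + 33058)*((-125)**2 + g(116)) = (-749 + 33058)*((-125)**2 + 116) = 32309*(15625 + 116) = 32309*15741 = 508575969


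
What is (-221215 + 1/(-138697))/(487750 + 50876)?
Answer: -15340928428/37352905161 ≈ -0.41070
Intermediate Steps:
(-221215 + 1/(-138697))/(487750 + 50876) = (-221215 - 1/138697)/538626 = -30681856856/138697*1/538626 = -15340928428/37352905161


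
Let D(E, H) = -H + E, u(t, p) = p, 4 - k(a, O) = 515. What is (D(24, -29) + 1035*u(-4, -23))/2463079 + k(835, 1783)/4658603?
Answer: -111909771825/11474507218637 ≈ -0.0097529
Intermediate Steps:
k(a, O) = -511 (k(a, O) = 4 - 1*515 = 4 - 515 = -511)
D(E, H) = E - H
(D(24, -29) + 1035*u(-4, -23))/2463079 + k(835, 1783)/4658603 = ((24 - 1*(-29)) + 1035*(-23))/2463079 - 511/4658603 = ((24 + 29) - 23805)*(1/2463079) - 511*1/4658603 = (53 - 23805)*(1/2463079) - 511/4658603 = -23752*1/2463079 - 511/4658603 = -23752/2463079 - 511/4658603 = -111909771825/11474507218637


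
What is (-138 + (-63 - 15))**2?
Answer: 46656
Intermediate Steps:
(-138 + (-63 - 15))**2 = (-138 - 78)**2 = (-216)**2 = 46656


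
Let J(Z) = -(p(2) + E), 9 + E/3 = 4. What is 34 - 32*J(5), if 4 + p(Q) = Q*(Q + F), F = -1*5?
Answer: -766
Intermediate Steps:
F = -5
p(Q) = -4 + Q*(-5 + Q) (p(Q) = -4 + Q*(Q - 5) = -4 + Q*(-5 + Q))
E = -15 (E = -27 + 3*4 = -27 + 12 = -15)
J(Z) = 25 (J(Z) = -((-4 + 2² - 5*2) - 15) = -((-4 + 4 - 10) - 15) = -(-10 - 15) = -1*(-25) = 25)
34 - 32*J(5) = 34 - 32*25 = 34 - 800 = -766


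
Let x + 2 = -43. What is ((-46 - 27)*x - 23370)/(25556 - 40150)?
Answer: 20085/14594 ≈ 1.3763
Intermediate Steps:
x = -45 (x = -2 - 43 = -45)
((-46 - 27)*x - 23370)/(25556 - 40150) = ((-46 - 27)*(-45) - 23370)/(25556 - 40150) = (-73*(-45) - 23370)/(-14594) = (3285 - 23370)*(-1/14594) = -20085*(-1/14594) = 20085/14594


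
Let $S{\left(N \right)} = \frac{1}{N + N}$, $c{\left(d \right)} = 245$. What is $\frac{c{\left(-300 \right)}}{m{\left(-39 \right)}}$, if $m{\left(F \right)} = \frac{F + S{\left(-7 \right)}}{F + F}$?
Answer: $\frac{267540}{547} \approx 489.1$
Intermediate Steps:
$S{\left(N \right)} = \frac{1}{2 N}$
$m{\left(F \right)} = \frac{- \frac{1}{14} + F}{2 F}$ ($m{\left(F \right)} = \frac{F + \frac{1}{2 \left(-7\right)}}{F + F} = \frac{F + \frac{1}{2} \left(- \frac{1}{7}\right)}{2 F} = \left(F - \frac{1}{14}\right) \frac{1}{2 F} = \left(- \frac{1}{14} + F\right) \frac{1}{2 F} = \frac{- \frac{1}{14} + F}{2 F}$)
$\frac{c{\left(-300 \right)}}{m{\left(-39 \right)}} = \frac{245}{\frac{1}{28} \frac{1}{-39} \left(-1 + 14 \left(-39\right)\right)} = \frac{245}{\frac{1}{28} \left(- \frac{1}{39}\right) \left(-1 - 546\right)} = \frac{245}{\frac{1}{28} \left(- \frac{1}{39}\right) \left(-547\right)} = \frac{245}{\frac{547}{1092}} = 245 \cdot \frac{1092}{547} = \frac{267540}{547}$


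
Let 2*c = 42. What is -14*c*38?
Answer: -11172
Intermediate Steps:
c = 21 (c = (½)*42 = 21)
-14*c*38 = -14*21*38 = -294*38 = -11172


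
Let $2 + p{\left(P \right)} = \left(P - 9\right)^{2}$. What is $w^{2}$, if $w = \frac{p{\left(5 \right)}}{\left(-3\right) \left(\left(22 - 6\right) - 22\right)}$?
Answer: $\frac{49}{81} \approx 0.60494$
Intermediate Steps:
$p{\left(P \right)} = -2 + \left(-9 + P\right)^{2}$ ($p{\left(P \right)} = -2 + \left(P - 9\right)^{2} = -2 + \left(-9 + P\right)^{2}$)
$w = \frac{7}{9}$ ($w = \frac{-2 + \left(-9 + 5\right)^{2}}{\left(-3\right) \left(\left(22 - 6\right) - 22\right)} = \frac{-2 + \left(-4\right)^{2}}{\left(-3\right) \left(16 - 22\right)} = \frac{-2 + 16}{\left(-3\right) \left(-6\right)} = \frac{14}{18} = 14 \cdot \frac{1}{18} = \frac{7}{9} \approx 0.77778$)
$w^{2} = \left(\frac{7}{9}\right)^{2} = \frac{49}{81}$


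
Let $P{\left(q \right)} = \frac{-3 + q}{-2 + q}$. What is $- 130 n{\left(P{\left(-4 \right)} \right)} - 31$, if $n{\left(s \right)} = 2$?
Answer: $-291$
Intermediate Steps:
$P{\left(q \right)} = \frac{-3 + q}{-2 + q}$
$- 130 n{\left(P{\left(-4 \right)} \right)} - 31 = \left(-130\right) 2 - 31 = -260 - 31 = -291$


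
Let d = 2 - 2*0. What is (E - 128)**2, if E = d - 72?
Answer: 39204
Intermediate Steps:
d = 2 (d = 2 + 0 = 2)
E = -70 (E = 2 - 72 = -70)
(E - 128)**2 = (-70 - 128)**2 = (-198)**2 = 39204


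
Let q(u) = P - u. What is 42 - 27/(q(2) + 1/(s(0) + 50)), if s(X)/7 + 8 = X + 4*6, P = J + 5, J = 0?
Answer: 16080/487 ≈ 33.018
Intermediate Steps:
P = 5 (P = 0 + 5 = 5)
q(u) = 5 - u
s(X) = 112 + 7*X (s(X) = -56 + 7*(X + 4*6) = -56 + 7*(X + 24) = -56 + 7*(24 + X) = -56 + (168 + 7*X) = 112 + 7*X)
42 - 27/(q(2) + 1/(s(0) + 50)) = 42 - 27/((5 - 1*2) + 1/((112 + 7*0) + 50)) = 42 - 27/((5 - 2) + 1/((112 + 0) + 50)) = 42 - 27/(3 + 1/(112 + 50)) = 42 - 27/(3 + 1/162) = 42 - 27/487/162 = 42 - 27*162/487 = 42 - 4374/487 = 16080/487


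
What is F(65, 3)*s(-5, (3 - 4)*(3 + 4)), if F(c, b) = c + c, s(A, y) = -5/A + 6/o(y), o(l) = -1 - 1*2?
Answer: -130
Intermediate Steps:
o(l) = -3 (o(l) = -1 - 2 = -3)
s(A, y) = -2 - 5/A (s(A, y) = -5/A + 6/(-3) = -5/A + 6*(-⅓) = -5/A - 2 = -2 - 5/A)
F(c, b) = 2*c
F(65, 3)*s(-5, (3 - 4)*(3 + 4)) = (2*65)*(-2 - 5/(-5)) = 130*(-2 - 5*(-⅕)) = 130*(-2 + 1) = 130*(-1) = -130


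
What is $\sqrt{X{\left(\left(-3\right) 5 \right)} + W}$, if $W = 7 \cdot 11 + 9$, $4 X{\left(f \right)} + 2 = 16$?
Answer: $\frac{\sqrt{358}}{2} \approx 9.4604$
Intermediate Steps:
$X{\left(f \right)} = \frac{7}{2}$ ($X{\left(f \right)} = - \frac{1}{2} + \frac{1}{4} \cdot 16 = - \frac{1}{2} + 4 = \frac{7}{2}$)
$W = 86$ ($W = 77 + 9 = 86$)
$\sqrt{X{\left(\left(-3\right) 5 \right)} + W} = \sqrt{\frac{7}{2} + 86} = \sqrt{\frac{179}{2}} = \frac{\sqrt{358}}{2}$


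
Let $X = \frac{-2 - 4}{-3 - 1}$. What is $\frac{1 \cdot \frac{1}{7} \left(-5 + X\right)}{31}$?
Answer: $- \frac{1}{62} \approx -0.016129$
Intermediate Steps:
$X = \frac{3}{2}$ ($X = - \frac{6}{-4} = \left(-6\right) \left(- \frac{1}{4}\right) = \frac{3}{2} \approx 1.5$)
$\frac{1 \cdot \frac{1}{7} \left(-5 + X\right)}{31} = \frac{1 \cdot \frac{1}{7} \left(-5 + \frac{3}{2}\right)}{31} = \frac{1 \cdot \frac{1}{7} \left(- \frac{7}{2}\right)}{31} = \frac{\frac{1}{7} \left(- \frac{7}{2}\right)}{31} = \frac{1}{31} \left(- \frac{1}{2}\right) = - \frac{1}{62}$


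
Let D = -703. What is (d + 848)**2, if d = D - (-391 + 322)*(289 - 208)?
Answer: 32878756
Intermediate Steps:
d = 4886 (d = -703 - (-391 + 322)*(289 - 208) = -703 - (-69)*81 = -703 - 1*(-5589) = -703 + 5589 = 4886)
(d + 848)**2 = (4886 + 848)**2 = 5734**2 = 32878756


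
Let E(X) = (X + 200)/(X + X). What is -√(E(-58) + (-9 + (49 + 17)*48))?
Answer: -√10622758/58 ≈ -56.194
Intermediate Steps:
E(X) = (200 + X)/(2*X) (E(X) = (200 + X)/((2*X)) = (200 + X)*(1/(2*X)) = (200 + X)/(2*X))
-√(E(-58) + (-9 + (49 + 17)*48)) = -√((½)*(200 - 58)/(-58) + (-9 + (49 + 17)*48)) = -√((½)*(-1/58)*142 + (-9 + 66*48)) = -√(-71/58 + (-9 + 3168)) = -√(-71/58 + 3159) = -√(183151/58) = -√10622758/58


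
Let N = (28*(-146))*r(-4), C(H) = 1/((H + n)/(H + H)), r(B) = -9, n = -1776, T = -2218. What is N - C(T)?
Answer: 73471406/1997 ≈ 36791.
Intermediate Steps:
C(H) = 2*H/(-1776 + H) (C(H) = 1/((H - 1776)/(H + H)) = 1/((-1776 + H)/((2*H))) = 1/((-1776 + H)*(1/(2*H))) = 1/((-1776 + H)/(2*H)) = 2*H/(-1776 + H))
N = 36792 (N = (28*(-146))*(-9) = -4088*(-9) = 36792)
N - C(T) = 36792 - 2*(-2218)/(-1776 - 2218) = 36792 - 2*(-2218)/(-3994) = 36792 - 2*(-2218)*(-1)/3994 = 36792 - 1*2218/1997 = 36792 - 2218/1997 = 73471406/1997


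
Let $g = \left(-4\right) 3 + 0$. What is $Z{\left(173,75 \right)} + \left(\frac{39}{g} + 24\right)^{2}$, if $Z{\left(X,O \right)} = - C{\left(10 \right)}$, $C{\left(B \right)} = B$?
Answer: $\frac{6729}{16} \approx 420.56$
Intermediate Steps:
$g = -12$ ($g = -12 + 0 = -12$)
$Z{\left(X,O \right)} = -10$ ($Z{\left(X,O \right)} = \left(-1\right) 10 = -10$)
$Z{\left(173,75 \right)} + \left(\frac{39}{g} + 24\right)^{2} = -10 + \left(\frac{39}{-12} + 24\right)^{2} = -10 + \left(39 \left(- \frac{1}{12}\right) + 24\right)^{2} = -10 + \left(- \frac{13}{4} + 24\right)^{2} = -10 + \left(\frac{83}{4}\right)^{2} = -10 + \frac{6889}{16} = \frac{6729}{16}$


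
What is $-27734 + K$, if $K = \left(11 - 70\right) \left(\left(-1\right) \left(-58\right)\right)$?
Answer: $-31156$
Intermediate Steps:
$K = -3422$ ($K = \left(-59\right) 58 = -3422$)
$-27734 + K = -27734 - 3422 = -31156$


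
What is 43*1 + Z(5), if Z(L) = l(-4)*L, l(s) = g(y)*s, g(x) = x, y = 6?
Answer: -77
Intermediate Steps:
l(s) = 6*s
Z(L) = -24*L (Z(L) = (6*(-4))*L = -24*L)
43*1 + Z(5) = 43*1 - 24*5 = 43 - 120 = -77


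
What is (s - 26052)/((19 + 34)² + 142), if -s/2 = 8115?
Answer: -42282/2951 ≈ -14.328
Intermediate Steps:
s = -16230 (s = -2*8115 = -16230)
(s - 26052)/((19 + 34)² + 142) = (-16230 - 26052)/((19 + 34)² + 142) = -42282/(53² + 142) = -42282/(2809 + 142) = -42282/2951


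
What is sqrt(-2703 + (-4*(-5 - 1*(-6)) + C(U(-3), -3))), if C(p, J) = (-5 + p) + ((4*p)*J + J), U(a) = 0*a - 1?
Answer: 52*I ≈ 52.0*I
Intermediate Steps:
U(a) = -1 (U(a) = 0 - 1 = -1)
C(p, J) = -5 + J + p + 4*J*p (C(p, J) = (-5 + p) + (4*J*p + J) = (-5 + p) + (J + 4*J*p) = -5 + J + p + 4*J*p)
sqrt(-2703 + (-4*(-5 - 1*(-6)) + C(U(-3), -3))) = sqrt(-2703 + (-4*(-5 - 1*(-6)) + (-5 - 3 - 1 + 4*(-3)*(-1)))) = sqrt(-2703 + (-4*(-5 + 6) + (-5 - 3 - 1 + 12))) = sqrt(-2703 + (-4*1 + 3)) = sqrt(-2703 + (-4 + 3)) = sqrt(-2703 - 1) = sqrt(-2704) = 52*I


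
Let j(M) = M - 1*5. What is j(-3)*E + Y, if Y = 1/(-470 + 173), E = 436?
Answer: -1035937/297 ≈ -3488.0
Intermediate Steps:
Y = -1/297 (Y = 1/(-297) = -1/297 ≈ -0.0033670)
j(M) = -5 + M (j(M) = M - 5 = -5 + M)
j(-3)*E + Y = (-5 - 3)*436 - 1/297 = -8*436 - 1/297 = -3488 - 1/297 = -1035937/297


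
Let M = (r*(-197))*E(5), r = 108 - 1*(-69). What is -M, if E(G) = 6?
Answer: 209214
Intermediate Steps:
r = 177 (r = 108 + 69 = 177)
M = -209214 (M = (177*(-197))*6 = -34869*6 = -209214)
-M = -1*(-209214) = 209214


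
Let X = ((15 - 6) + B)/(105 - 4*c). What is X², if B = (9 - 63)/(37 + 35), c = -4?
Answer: 9/1936 ≈ 0.0046488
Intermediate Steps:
B = -¾ (B = -54/72 = -54*1/72 = -¾ ≈ -0.75000)
X = 3/44 (X = ((15 - 6) - ¾)/(105 - 4*(-4)) = (9 - ¾)/(105 + 16) = (33/4)/121 = (33/4)*(1/121) = 3/44 ≈ 0.068182)
X² = (3/44)² = 9/1936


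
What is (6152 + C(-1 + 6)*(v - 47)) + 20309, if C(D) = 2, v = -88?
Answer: 26191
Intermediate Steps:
(6152 + C(-1 + 6)*(v - 47)) + 20309 = (6152 + 2*(-88 - 47)) + 20309 = (6152 + 2*(-135)) + 20309 = (6152 - 270) + 20309 = 5882 + 20309 = 26191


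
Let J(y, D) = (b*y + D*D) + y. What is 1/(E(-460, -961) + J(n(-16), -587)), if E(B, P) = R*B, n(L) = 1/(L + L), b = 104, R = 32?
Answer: 32/10555063 ≈ 3.0317e-6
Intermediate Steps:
n(L) = 1/(2*L)
E(B, P) = 32*B
J(y, D) = D² + 105*y (J(y, D) = (104*y + D*D) + y = (104*y + D²) + y = (D² + 104*y) + y = D² + 105*y)
1/(E(-460, -961) + J(n(-16), -587)) = 1/(32*(-460) + ((-587)² + 105*((½)/(-16)))) = 1/(-14720 + (344569 + 105*((½)*(-1/16)))) = 1/(-14720 + (344569 + 105*(-1/32))) = 1/(-14720 + (344569 - 105/32)) = 1/(-14720 + 11026103/32) = 1/(10555063/32) = 32/10555063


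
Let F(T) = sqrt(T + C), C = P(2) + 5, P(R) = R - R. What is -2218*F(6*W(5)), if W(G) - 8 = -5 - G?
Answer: -2218*I*sqrt(7) ≈ -5868.3*I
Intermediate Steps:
P(R) = 0
W(G) = 3 - G (W(G) = 8 + (-5 - G) = 3 - G)
C = 5 (C = 0 + 5 = 5)
F(T) = sqrt(5 + T) (F(T) = sqrt(T + 5) = sqrt(5 + T))
-2218*F(6*W(5)) = -2218*sqrt(5 + 6*(3 - 1*5)) = -2218*sqrt(5 + 6*(3 - 5)) = -2218*sqrt(5 + 6*(-2)) = -2218*sqrt(5 - 12) = -2218*I*sqrt(7)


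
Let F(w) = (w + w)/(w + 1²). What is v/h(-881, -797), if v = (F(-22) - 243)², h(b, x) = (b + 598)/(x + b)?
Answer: 42945861118/124803 ≈ 3.4411e+5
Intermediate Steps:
F(w) = 2*w/(1 + w) (F(w) = (2*w)/(w + 1) = (2*w)/(1 + w) = 2*w/(1 + w))
h(b, x) = (598 + b)/(b + x)
v = 25593481/441 (v = (2*(-22)/(1 - 22) - 243)² = (2*(-22)/(-21) - 243)² = (2*(-22)*(-1/21) - 243)² = (44/21 - 243)² = (-5059/21)² = 25593481/441 ≈ 58035.)
v/h(-881, -797) = 25593481/(441*(((598 - 881)/(-881 - 797)))) = 25593481/(441*((-283/(-1678)))) = 25593481/(441*((-1/1678*(-283)))) = 25593481/(441*(283/1678)) = (25593481/441)*(1678/283) = 42945861118/124803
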